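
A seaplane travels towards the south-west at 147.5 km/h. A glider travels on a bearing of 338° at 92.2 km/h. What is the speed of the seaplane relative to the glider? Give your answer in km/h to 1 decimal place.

Taking east as x and north as y: seaplane velocity = (-104.298, -104.298) km/h; glider velocity = (-34.539, 85.486) km/h.
Velocity of seaplane relative to glider = (-104.298, -104.298) − (-34.539, 85.486) = (-69.760, -189.785) km/h.
Magnitude = |(-69.760, -189.785)| = 202.199 km/h.

202.2 km/h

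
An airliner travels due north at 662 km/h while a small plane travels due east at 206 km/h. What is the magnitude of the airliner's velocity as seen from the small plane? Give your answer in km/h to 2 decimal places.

693.31 km/h

Taking east as x and north as y: airliner velocity = (0.000, 662.000) km/h; small plane velocity = (206.000, 0.000) km/h.
Velocity of airliner relative to small plane = (0.000, 662.000) − (206.000, 0.000) = (-206.000, 662.000) km/h.
Magnitude = |(-206.000, 662.000)| = 693.311 km/h.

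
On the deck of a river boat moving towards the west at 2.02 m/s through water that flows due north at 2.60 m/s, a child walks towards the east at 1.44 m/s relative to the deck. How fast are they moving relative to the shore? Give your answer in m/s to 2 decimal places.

In east/north components (m/s): child relative to river boat = (1.440, 0.000); river boat relative to water = (-2.020, 0.000); water relative to ground = (0.000, 2.600).
Sum = (-0.580, 2.600) m/s.
Speed = |(-0.580, 2.600)| = 2.664 m/s.

2.66 m/s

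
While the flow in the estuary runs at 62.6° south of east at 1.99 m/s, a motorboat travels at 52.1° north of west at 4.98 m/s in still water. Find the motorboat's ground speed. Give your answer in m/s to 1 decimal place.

Taking east as x and north as y: velocity relative to the water = (-3.059, 3.930) m/s; the water relative to ground = (0.916, -1.767) m/s.
Velocity relative to ground = (-3.059, 3.930) + (0.916, -1.767) = (-2.143, 2.163) m/s.
Speed = |(-2.143, 2.163)| = 3.045 m/s.

3.0 m/s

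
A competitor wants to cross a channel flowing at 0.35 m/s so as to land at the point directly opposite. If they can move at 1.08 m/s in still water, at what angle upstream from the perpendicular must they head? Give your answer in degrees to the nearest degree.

To cancel the current, the upstream component of the competitor's velocity must equal the flow: 1.08 sin θ = 0.35.
sin θ = 0.35 / 1.08 = 0.3241.
θ = arcsin(0.3241) = 18.909°.

19°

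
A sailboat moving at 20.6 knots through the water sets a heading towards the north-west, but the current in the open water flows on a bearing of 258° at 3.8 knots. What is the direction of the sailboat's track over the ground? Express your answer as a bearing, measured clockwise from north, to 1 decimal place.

Taking east as x and north as y: velocity relative to the water = (-14.566, 14.566) knots; the water relative to ground = (-3.717, -0.790) knots.
Velocity relative to ground = (-14.566, 14.566) + (-3.717, -0.790) = (-18.283, 13.776) knots.
Bearing = atan2(-18.28, 13.78) = 307.00° clockwise from north.

307.0°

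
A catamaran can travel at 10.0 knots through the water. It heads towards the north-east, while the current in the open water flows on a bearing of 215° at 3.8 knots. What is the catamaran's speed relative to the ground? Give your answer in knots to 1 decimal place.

Taking east as x and north as y: velocity relative to the water = (7.071, 7.071) knots; the water relative to ground = (-2.180, -3.113) knots.
Velocity relative to ground = (7.071, 7.071) + (-2.180, -3.113) = (4.891, 3.958) knots.
Speed = |(4.891, 3.958)| = 6.292 knots.

6.3 knots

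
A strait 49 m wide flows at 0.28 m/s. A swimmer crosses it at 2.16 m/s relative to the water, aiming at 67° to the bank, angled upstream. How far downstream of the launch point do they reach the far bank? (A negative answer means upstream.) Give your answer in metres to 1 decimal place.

Perpendicular speed = 1.988 m/s; crossing time = 49 / 1.988 = 24.644 s.
Net downstream speed = -0.564 m/s.
Drift = -0.564 × 24.644 = -13.899 m (upstream).

-13.9 m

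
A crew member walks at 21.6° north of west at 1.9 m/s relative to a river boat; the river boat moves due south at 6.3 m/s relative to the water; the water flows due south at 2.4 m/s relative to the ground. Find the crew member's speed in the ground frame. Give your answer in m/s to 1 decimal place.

In east/north components (m/s): crew member relative to river boat = (-1.767, 0.699); river boat relative to water = (0.000, -6.300); water relative to ground = (0.000, -2.400).
Sum = (-1.767, -8.001) m/s.
Speed = |(-1.767, -8.001)| = 8.193 m/s.

8.2 m/s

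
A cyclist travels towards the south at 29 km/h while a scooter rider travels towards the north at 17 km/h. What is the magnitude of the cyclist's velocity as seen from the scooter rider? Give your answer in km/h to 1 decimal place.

Taking east as x and north as y: cyclist velocity = (0.000, -29.000) km/h; scooter rider velocity = (0.000, 17.000) km/h.
Velocity of cyclist relative to scooter rider = (0.000, -29.000) − (0.000, 17.000) = (0.000, -46.000) km/h.
Magnitude = |(0.000, -46.000)| = 46.000 km/h.

46.0 km/h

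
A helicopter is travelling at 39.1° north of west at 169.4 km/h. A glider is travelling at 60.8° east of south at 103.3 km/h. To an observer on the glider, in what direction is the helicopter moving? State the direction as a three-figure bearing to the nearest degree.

305°

Taking east as x and north as y: helicopter velocity = (-131.462, 106.836) km/h; glider velocity = (90.173, -50.396) km/h.
Velocity of helicopter relative to glider = (-131.462, 106.836) − (90.173, -50.396) = (-221.635, 157.232) km/h.
Bearing = atan2(-221.64, 157.23) = 305.35° clockwise from north.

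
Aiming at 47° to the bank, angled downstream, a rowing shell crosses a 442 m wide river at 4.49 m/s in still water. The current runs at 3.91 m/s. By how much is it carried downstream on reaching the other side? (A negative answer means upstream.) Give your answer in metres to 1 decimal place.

Perpendicular speed = 3.284 m/s; crossing time = 442 / 3.284 = 134.601 s.
Net downstream speed = 6.972 m/s.
Drift = 6.972 × 134.601 = 938.462 m (downstream).

938.5 m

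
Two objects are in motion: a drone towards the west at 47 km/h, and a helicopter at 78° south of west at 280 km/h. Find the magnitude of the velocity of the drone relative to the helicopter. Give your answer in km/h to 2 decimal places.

274.11 km/h

Taking east as x and north as y: drone velocity = (-47.000, 0.000) km/h; helicopter velocity = (-58.215, -273.881) km/h.
Velocity of drone relative to helicopter = (-47.000, 0.000) − (-58.215, -273.881) = (11.215, 273.881) km/h.
Magnitude = |(11.215, 273.881)| = 274.111 km/h.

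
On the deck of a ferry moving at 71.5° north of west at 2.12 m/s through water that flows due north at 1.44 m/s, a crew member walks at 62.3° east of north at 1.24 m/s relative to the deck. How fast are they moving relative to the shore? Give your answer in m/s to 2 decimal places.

In east/north components (m/s): crew member relative to ferry = (1.098, 0.576); ferry relative to water = (-0.673, 2.010); water relative to ground = (0.000, 1.440).
Sum = (0.425, 4.027) m/s.
Speed = |(0.425, 4.027)| = 4.049 m/s.

4.05 m/s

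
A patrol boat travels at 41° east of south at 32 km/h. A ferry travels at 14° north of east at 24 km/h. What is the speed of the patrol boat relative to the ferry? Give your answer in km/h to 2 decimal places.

30.04 km/h

Taking east as x and north as y: patrol boat velocity = (20.994, -24.151) km/h; ferry velocity = (23.287, 5.806) km/h.
Velocity of patrol boat relative to ferry = (20.994, -24.151) − (23.287, 5.806) = (-2.293, -29.957) km/h.
Magnitude = |(-2.293, -29.957)| = 30.044 km/h.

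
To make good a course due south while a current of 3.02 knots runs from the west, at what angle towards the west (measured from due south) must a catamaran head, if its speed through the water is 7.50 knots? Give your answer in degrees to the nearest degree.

The current pushes perpendicular to the desired track; the heading must have a component into the current equal to 3.02 knots: 7.50 sin θ = 3.02.
sin θ = 0.4027, so θ = 23.745°.

24°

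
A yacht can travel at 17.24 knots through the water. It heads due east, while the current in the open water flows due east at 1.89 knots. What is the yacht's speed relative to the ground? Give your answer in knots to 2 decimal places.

Taking east as x and north as y: velocity relative to the water = (17.240, 0.000) knots; the water relative to ground = (1.890, 0.000) knots.
Velocity relative to ground = (17.240, 0.000) + (1.890, 0.000) = (19.130, 0.000) knots.
Speed = |(19.130, 0.000)| = 19.130 knots.

19.13 knots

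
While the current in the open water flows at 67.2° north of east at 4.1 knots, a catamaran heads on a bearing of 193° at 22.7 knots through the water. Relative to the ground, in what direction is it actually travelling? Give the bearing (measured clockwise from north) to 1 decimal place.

Taking east as x and north as y: velocity relative to the water = (-5.106, -22.118) knots; the water relative to ground = (1.589, 3.780) knots.
Velocity relative to ground = (-5.106, -22.118) + (1.589, 3.780) = (-3.518, -18.339) knots.
Bearing = atan2(-3.52, -18.34) = 190.86° clockwise from north.

190.9°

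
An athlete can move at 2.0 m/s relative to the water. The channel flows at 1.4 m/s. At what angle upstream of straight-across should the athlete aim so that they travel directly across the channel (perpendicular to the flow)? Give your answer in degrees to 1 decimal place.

To cancel the current, the upstream component of the athlete's velocity must equal the flow: 2.0 sin θ = 1.4.
sin θ = 1.4 / 2.0 = 0.7000.
θ = arcsin(0.7000) = 44.427°.

44.4°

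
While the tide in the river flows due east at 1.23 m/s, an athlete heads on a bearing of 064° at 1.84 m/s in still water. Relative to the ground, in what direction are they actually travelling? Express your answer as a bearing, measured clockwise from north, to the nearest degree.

Taking east as x and north as y: velocity relative to the water = (1.654, 0.807) m/s; the water relative to ground = (1.230, 0.000) m/s.
Velocity relative to ground = (1.654, 0.807) + (1.230, 0.000) = (2.884, 0.807) m/s.
Bearing = atan2(2.88, 0.81) = 74.37° clockwise from north.

074°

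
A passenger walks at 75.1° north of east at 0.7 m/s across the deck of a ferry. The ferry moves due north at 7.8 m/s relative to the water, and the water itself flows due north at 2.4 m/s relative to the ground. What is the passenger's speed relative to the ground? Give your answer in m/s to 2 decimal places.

10.88 m/s

In east/north components (m/s): passenger relative to ferry = (0.180, 0.676); ferry relative to water = (0.000, 7.800); water relative to ground = (0.000, 2.400).
Sum = (0.180, 10.876) m/s.
Speed = |(0.180, 10.876)| = 10.878 m/s.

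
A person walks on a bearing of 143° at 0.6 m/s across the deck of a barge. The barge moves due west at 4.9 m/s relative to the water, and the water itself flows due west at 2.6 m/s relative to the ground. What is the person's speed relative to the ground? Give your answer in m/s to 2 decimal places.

In east/north components (m/s): person relative to barge = (0.361, -0.479); barge relative to water = (-4.900, 0.000); water relative to ground = (-2.600, 0.000).
Sum = (-7.139, -0.479) m/s.
Speed = |(-7.139, -0.479)| = 7.155 m/s.

7.15 m/s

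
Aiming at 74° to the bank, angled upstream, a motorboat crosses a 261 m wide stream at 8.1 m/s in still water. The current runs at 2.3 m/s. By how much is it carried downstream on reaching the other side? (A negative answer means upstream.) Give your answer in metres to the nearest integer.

Perpendicular speed = 7.786 m/s; crossing time = 261 / 7.786 = 33.521 s.
Net downstream speed = 0.067 m/s.
Drift = 0.067 × 33.521 = 2.257 m (downstream).

2 m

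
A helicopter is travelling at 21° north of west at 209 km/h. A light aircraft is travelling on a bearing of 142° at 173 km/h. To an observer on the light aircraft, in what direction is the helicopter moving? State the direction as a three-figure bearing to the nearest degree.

305°

Taking east as x and north as y: helicopter velocity = (-195.118, 74.899) km/h; light aircraft velocity = (106.509, -136.326) km/h.
Velocity of helicopter relative to light aircraft = (-195.118, 74.899) − (106.509, -136.326) = (-301.628, 211.225) km/h.
Bearing = atan2(-301.63, 211.22) = 305.00° clockwise from north.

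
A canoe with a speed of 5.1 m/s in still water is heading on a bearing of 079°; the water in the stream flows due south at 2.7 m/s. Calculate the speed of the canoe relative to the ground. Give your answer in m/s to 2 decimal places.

5.30 m/s

Taking east as x and north as y: velocity relative to the water = (5.006, 0.973) m/s; the water relative to ground = (0.000, -2.700) m/s.
Velocity relative to ground = (5.006, 0.973) + (0.000, -2.700) = (5.006, -1.727) m/s.
Speed = |(5.006, -1.727)| = 5.296 m/s.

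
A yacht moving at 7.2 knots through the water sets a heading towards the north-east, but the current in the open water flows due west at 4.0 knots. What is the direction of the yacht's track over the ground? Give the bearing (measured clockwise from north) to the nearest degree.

012°

Taking east as x and north as y: velocity relative to the water = (5.091, 5.091) knots; the water relative to ground = (-4.000, 0.000) knots.
Velocity relative to ground = (5.091, 5.091) + (-4.000, 0.000) = (1.091, 5.091) knots.
Bearing = atan2(1.09, 5.09) = 12.10° clockwise from north.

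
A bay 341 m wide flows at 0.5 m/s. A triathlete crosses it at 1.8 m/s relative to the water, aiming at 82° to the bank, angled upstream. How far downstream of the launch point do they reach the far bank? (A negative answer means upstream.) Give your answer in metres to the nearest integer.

Perpendicular speed = 1.782 m/s; crossing time = 341 / 1.782 = 191.306 s.
Net downstream speed = 0.249 m/s.
Drift = 0.249 × 191.306 = 47.729 m (downstream).

48 m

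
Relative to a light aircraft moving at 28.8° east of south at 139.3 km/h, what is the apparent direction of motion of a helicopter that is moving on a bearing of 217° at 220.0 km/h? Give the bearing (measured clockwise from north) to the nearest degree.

255°

Taking east as x and north as y: helicopter velocity = (-132.399, -175.700) km/h; light aircraft velocity = (67.108, -122.070) km/h.
Velocity of helicopter relative to light aircraft = (-132.399, -175.700) − (67.108, -122.070) = (-199.508, -53.630) km/h.
Bearing = atan2(-199.51, -53.63) = 254.95° clockwise from north.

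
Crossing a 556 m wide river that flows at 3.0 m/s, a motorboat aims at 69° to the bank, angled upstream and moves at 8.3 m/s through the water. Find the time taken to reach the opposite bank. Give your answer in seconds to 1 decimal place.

The component of the motorboat's velocity perpendicular to the bank is 8.3 × sin 69° = 7.749 m/s.
Only the cross-stream component determines the crossing time; the current contributes nothing perpendicular to the bank.
Time = 556 / 7.749 = 71.754 s.

71.8 s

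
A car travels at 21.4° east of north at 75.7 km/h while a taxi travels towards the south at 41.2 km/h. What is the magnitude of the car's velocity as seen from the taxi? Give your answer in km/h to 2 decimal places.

115.05 km/h

Taking east as x and north as y: car velocity = (27.621, 70.481) km/h; taxi velocity = (0.000, -41.200) km/h.
Velocity of car relative to taxi = (27.621, 70.481) − (0.000, -41.200) = (27.621, 111.681) km/h.
Magnitude = |(27.621, 111.681)| = 115.046 km/h.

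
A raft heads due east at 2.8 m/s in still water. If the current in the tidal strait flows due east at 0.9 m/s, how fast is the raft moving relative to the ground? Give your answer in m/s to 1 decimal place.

Taking east as x and north as y: velocity relative to the water = (2.800, 0.000) m/s; the water relative to ground = (0.900, 0.000) m/s.
Velocity relative to ground = (2.800, 0.000) + (0.900, 0.000) = (3.700, 0.000) m/s.
Speed = |(3.700, 0.000)| = 3.700 m/s.

3.7 m/s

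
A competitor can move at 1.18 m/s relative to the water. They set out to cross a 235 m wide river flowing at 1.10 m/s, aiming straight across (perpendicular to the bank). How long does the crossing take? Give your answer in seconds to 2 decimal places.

The component of the competitor's velocity perpendicular to the bank is 1.18 m/s.
The flow acts along the bank and has no component across it.
Time = 235 / 1.180 = 199.153 s.

199.15 s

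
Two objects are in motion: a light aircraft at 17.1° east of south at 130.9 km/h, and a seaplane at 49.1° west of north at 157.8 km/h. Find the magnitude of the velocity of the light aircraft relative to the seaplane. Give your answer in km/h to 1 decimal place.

277.6 km/h

Taking east as x and north as y: light aircraft velocity = (38.490, -125.113) km/h; seaplane velocity = (-119.274, 103.318) km/h.
Velocity of light aircraft relative to seaplane = (38.490, -125.113) − (-119.274, 103.318) = (157.764, -228.431) km/h.
Magnitude = |(157.764, -228.431)| = 277.615 km/h.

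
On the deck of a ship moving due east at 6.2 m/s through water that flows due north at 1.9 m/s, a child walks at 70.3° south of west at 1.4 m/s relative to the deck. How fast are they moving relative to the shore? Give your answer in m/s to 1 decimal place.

In east/north components (m/s): child relative to ship = (-0.472, -1.318); ship relative to water = (6.200, 0.000); water relative to ground = (0.000, 1.900).
Sum = (5.728, 0.582) m/s.
Speed = |(5.728, 0.582)| = 5.758 m/s.

5.8 m/s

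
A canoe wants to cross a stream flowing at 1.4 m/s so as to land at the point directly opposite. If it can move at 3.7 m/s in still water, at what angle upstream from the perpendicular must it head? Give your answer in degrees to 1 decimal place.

To cancel the current, the upstream component of the canoe's velocity must equal the flow: 3.7 sin θ = 1.4.
sin θ = 1.4 / 3.7 = 0.3784.
θ = arcsin(0.3784) = 22.233°.

22.2°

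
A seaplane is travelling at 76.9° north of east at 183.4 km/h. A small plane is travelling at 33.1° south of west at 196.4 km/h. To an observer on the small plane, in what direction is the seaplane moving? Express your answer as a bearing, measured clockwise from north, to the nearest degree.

Taking east as x and north as y: seaplane velocity = (41.568, 178.627) km/h; small plane velocity = (-164.528, -107.254) km/h.
Velocity of seaplane relative to small plane = (41.568, 178.627) − (-164.528, -107.254) = (206.096, 285.882) km/h.
Bearing = atan2(206.10, 285.88) = 35.79° clockwise from north.

036°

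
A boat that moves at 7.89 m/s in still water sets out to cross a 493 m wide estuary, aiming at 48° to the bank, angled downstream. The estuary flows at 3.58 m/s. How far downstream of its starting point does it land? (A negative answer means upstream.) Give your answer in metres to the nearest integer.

Perpendicular speed = 5.863 m/s; crossing time = 493 / 5.863 = 84.081 s.
Net downstream speed = 8.859 m/s.
Drift = 8.859 × 84.081 = 744.908 m (downstream).

745 m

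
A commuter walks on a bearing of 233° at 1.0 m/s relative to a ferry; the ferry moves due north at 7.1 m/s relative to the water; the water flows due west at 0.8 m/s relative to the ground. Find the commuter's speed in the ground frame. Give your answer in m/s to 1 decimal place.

6.7 m/s

In east/north components (m/s): commuter relative to ferry = (-0.799, -0.602); ferry relative to water = (0.000, 7.100); water relative to ground = (-0.800, 0.000).
Sum = (-1.599, 6.498) m/s.
Speed = |(-1.599, 6.498)| = 6.692 m/s.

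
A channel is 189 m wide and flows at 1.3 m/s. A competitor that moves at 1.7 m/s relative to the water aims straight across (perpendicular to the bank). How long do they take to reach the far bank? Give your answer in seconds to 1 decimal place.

The component of the competitor's velocity perpendicular to the bank is 1.7 m/s.
The current is parallel to the bank, so it does not affect the crossing time.
Time = 189 / 1.700 = 111.176 s.

111.2 s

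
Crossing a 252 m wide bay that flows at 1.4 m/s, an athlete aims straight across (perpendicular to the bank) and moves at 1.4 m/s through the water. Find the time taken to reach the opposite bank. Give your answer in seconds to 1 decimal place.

180.0 s

The component of the athlete's velocity perpendicular to the bank is 1.4 m/s.
Only the cross-stream component determines the crossing time; the current contributes nothing perpendicular to the bank.
Time = 252 / 1.400 = 180.000 s.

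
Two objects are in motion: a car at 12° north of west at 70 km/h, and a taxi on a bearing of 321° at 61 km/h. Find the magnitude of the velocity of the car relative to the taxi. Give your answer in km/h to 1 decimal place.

44.5 km/h

Taking east as x and north as y: car velocity = (-68.470, 14.554) km/h; taxi velocity = (-38.389, 47.406) km/h.
Velocity of car relative to taxi = (-68.470, 14.554) − (-38.389, 47.406) = (-30.082, -32.852) km/h.
Magnitude = |(-30.082, -32.852)| = 44.544 km/h.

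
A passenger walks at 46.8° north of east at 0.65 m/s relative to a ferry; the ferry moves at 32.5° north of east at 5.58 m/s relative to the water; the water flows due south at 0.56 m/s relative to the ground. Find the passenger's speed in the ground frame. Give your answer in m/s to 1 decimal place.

5.9 m/s

In east/north components (m/s): passenger relative to ferry = (0.445, 0.474); ferry relative to water = (4.706, 2.998); water relative to ground = (0.000, -0.560).
Sum = (5.151, 2.912) m/s.
Speed = |(5.151, 2.912)| = 5.917 m/s.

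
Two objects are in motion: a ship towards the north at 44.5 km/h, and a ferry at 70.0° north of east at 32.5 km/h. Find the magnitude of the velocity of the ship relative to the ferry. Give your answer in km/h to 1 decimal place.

Taking east as x and north as y: ship velocity = (0.000, 44.500) km/h; ferry velocity = (11.116, 30.540) km/h.
Velocity of ship relative to ferry = (0.000, 44.500) − (11.116, 30.540) = (-11.116, 13.960) km/h.
Magnitude = |(-11.116, 13.960)| = 17.845 km/h.

17.8 km/h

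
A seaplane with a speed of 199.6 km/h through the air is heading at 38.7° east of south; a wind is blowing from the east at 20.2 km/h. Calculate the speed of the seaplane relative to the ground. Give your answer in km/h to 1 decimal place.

Taking east as x and north as y: velocity relative to the air = (124.798, -155.774) km/h; the air relative to ground = (-20.200, 0.000) km/h.
Velocity relative to ground = (124.798, -155.774) + (-20.200, 0.000) = (104.598, -155.774) km/h.
Speed = |(104.598, -155.774)| = 187.634 km/h.

187.6 km/h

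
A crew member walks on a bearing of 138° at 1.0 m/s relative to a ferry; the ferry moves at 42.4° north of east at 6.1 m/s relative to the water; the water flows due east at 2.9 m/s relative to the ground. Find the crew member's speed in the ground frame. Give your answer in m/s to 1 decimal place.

8.7 m/s

In east/north components (m/s): crew member relative to ferry = (0.669, -0.743); ferry relative to water = (4.505, 4.113); water relative to ground = (2.900, 0.000).
Sum = (8.074, 3.370) m/s.
Speed = |(8.074, 3.370)| = 8.749 m/s.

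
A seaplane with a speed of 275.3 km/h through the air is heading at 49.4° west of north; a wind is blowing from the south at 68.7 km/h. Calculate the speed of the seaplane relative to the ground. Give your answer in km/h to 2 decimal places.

Taking east as x and north as y: velocity relative to the air = (-209.027, 179.158) km/h; the air relative to ground = (0.000, 68.700) km/h.
Velocity relative to ground = (-209.027, 179.158) + (0.000, 68.700) = (-209.027, 247.858) km/h.
Speed = |(-209.027, 247.858)| = 324.232 km/h.

324.23 km/h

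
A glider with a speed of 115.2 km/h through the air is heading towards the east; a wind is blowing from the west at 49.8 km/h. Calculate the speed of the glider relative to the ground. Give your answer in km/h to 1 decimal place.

Taking east as x and north as y: velocity relative to the air = (115.200, 0.000) km/h; the air relative to ground = (49.800, 0.000) km/h.
Velocity relative to ground = (115.200, 0.000) + (49.800, 0.000) = (165.000, 0.000) km/h.
Speed = |(165.000, 0.000)| = 165.000 km/h.

165.0 km/h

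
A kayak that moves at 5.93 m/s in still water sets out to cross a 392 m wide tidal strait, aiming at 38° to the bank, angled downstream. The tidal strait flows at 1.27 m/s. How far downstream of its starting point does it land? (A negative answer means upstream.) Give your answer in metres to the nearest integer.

Perpendicular speed = 3.651 m/s; crossing time = 392 / 3.651 = 107.372 s.
Net downstream speed = 5.943 m/s.
Drift = 5.943 × 107.372 = 638.099 m (downstream).

638 m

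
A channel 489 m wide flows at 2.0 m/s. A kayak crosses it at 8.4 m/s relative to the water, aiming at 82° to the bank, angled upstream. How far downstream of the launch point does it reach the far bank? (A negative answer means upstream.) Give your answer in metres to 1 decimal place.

Perpendicular speed = 8.318 m/s; crossing time = 489 / 8.318 = 58.786 s.
Net downstream speed = 0.831 m/s.
Drift = 0.831 × 58.786 = 48.848 m (downstream).

48.8 m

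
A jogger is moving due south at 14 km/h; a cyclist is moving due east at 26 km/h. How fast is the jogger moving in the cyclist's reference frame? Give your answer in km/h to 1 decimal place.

29.5 km/h

Taking east as x and north as y: jogger velocity = (0.000, -14.000) km/h; cyclist velocity = (26.000, 0.000) km/h.
Velocity of jogger relative to cyclist = (0.000, -14.000) − (26.000, 0.000) = (-26.000, -14.000) km/h.
Magnitude = |(-26.000, -14.000)| = 29.530 km/h.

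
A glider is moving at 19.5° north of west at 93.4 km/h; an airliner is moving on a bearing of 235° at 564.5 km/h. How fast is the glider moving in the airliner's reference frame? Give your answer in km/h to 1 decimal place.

515.9 km/h

Taking east as x and north as y: glider velocity = (-88.043, 31.178) km/h; airliner velocity = (-462.411, -323.784) km/h.
Velocity of glider relative to airliner = (-88.043, 31.178) − (-462.411, -323.784) = (374.369, 354.961) km/h.
Magnitude = |(374.369, 354.961)| = 515.897 km/h.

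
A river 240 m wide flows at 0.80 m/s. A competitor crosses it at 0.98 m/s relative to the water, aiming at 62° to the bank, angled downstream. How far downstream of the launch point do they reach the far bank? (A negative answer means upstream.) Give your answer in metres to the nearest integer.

Perpendicular speed = 0.865 m/s; crossing time = 240 / 0.865 = 277.364 s.
Net downstream speed = 1.260 m/s.
Drift = 1.260 × 277.364 = 349.502 m (downstream).

350 m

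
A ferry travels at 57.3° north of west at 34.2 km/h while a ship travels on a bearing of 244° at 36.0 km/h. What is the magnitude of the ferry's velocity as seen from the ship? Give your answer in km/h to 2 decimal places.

Taking east as x and north as y: ferry velocity = (-18.476, 28.780) km/h; ship velocity = (-32.357, -15.781) km/h.
Velocity of ferry relative to ship = (-18.476, 28.780) − (-32.357, -15.781) = (13.880, 44.561) km/h.
Magnitude = |(13.880, 44.561)| = 46.673 km/h.

46.67 km/h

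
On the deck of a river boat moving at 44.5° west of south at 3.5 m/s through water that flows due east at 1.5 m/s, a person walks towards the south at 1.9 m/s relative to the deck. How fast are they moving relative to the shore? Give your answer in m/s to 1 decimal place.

In east/north components (m/s): person relative to river boat = (0.000, -1.900); river boat relative to water = (-2.453, -2.496); water relative to ground = (1.500, 0.000).
Sum = (-0.953, -4.396) m/s.
Speed = |(-0.953, -4.396)| = 4.499 m/s.

4.5 m/s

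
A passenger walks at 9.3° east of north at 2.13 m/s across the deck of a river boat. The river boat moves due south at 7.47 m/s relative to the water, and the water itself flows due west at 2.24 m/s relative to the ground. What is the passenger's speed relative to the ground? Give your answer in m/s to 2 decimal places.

In east/north components (m/s): passenger relative to river boat = (0.344, 2.102); river boat relative to water = (0.000, -7.470); water relative to ground = (-2.240, 0.000).
Sum = (-1.896, -5.368) m/s.
Speed = |(-1.896, -5.368)| = 5.693 m/s.

5.69 m/s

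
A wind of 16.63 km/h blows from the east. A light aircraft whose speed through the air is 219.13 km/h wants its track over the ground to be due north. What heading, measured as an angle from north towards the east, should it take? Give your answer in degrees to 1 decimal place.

4.4°

The wind pushes perpendicular to the desired track; the heading must have a component into the wind equal to 16.63 km/h: 219.13 sin θ = 16.63.
sin θ = 0.0759, so θ = 4.352°.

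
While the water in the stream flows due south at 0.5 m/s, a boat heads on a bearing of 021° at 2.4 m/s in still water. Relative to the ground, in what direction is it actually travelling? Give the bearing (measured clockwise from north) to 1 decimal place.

026.3°

Taking east as x and north as y: velocity relative to the water = (0.860, 2.241) m/s; the water relative to ground = (0.000, -0.500) m/s.
Velocity relative to ground = (0.860, 2.241) + (0.000, -0.500) = (0.860, 1.741) m/s.
Bearing = atan2(0.86, 1.74) = 26.30° clockwise from north.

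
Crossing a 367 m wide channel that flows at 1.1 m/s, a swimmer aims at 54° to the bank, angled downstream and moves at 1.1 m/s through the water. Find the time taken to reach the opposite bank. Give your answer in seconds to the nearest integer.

412 s

The component of the swimmer's velocity perpendicular to the bank is 1.1 × sin 54° = 0.890 m/s.
The current is parallel to the bank, so it does not affect the crossing time.
Time = 367 / 0.890 = 412.397 s.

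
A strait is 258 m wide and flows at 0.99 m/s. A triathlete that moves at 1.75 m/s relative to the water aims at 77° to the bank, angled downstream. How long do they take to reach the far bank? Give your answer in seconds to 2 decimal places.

The component of the triathlete's velocity perpendicular to the bank is 1.75 × sin 77° = 1.705 m/s.
Only the cross-stream component determines the crossing time; the current contributes nothing perpendicular to the bank.
Time = 258 / 1.705 = 151.307 s.

151.31 s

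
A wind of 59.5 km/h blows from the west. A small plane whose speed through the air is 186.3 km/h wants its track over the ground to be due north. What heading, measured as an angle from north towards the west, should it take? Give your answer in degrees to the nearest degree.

19°

The wind pushes perpendicular to the desired track; the heading must have a component into the wind equal to 59.5 km/h: 186.3 sin θ = 59.5.
sin θ = 0.3194, so θ = 18.625°.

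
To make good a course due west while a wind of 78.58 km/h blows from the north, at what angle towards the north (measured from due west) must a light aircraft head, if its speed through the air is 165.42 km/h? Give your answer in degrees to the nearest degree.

28°

The wind pushes perpendicular to the desired track; the heading must have a component into the wind equal to 78.58 km/h: 165.42 sin θ = 78.58.
sin θ = 0.4750, so θ = 28.362°.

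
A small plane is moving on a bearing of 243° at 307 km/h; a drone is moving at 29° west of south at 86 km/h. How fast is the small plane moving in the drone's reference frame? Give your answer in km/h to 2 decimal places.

Taking east as x and north as y: small plane velocity = (-273.539, -139.375) km/h; drone velocity = (-41.694, -75.217) km/h.
Velocity of small plane relative to drone = (-273.539, -139.375) − (-41.694, -75.217) = (-231.845, -64.158) km/h.
Magnitude = |(-231.845, -64.158)| = 240.559 km/h.

240.56 km/h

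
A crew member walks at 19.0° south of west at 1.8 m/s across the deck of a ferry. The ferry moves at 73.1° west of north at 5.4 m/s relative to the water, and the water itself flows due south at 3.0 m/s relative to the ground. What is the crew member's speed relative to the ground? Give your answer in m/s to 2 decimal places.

In east/north components (m/s): crew member relative to ferry = (-1.702, -0.586); ferry relative to water = (-5.167, 1.570); water relative to ground = (0.000, -3.000).
Sum = (-6.869, -2.016) m/s.
Speed = |(-6.869, -2.016)| = 7.159 m/s.

7.16 m/s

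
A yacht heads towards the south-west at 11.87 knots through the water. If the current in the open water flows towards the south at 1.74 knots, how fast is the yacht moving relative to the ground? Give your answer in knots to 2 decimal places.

Taking east as x and north as y: velocity relative to the water = (-8.393, -8.393) knots; the water relative to ground = (0.000, -1.740) knots.
Velocity relative to ground = (-8.393, -8.393) + (0.000, -1.740) = (-8.393, -10.133) knots.
Speed = |(-8.393, -10.133)| = 13.158 knots.

13.16 knots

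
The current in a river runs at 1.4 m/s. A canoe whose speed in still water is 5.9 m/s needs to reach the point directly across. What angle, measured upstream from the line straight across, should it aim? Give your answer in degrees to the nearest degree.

To cancel the current, the upstream component of the canoe's velocity must equal the flow: 5.9 sin θ = 1.4.
sin θ = 1.4 / 5.9 = 0.2373.
θ = arcsin(0.2373) = 13.727°.

14°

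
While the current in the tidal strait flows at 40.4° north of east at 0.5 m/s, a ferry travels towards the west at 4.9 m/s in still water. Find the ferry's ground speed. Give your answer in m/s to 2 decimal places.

Taking east as x and north as y: velocity relative to the water = (-4.900, 0.000) m/s; the water relative to ground = (0.381, 0.324) m/s.
Velocity relative to ground = (-4.900, 0.000) + (0.381, 0.324) = (-4.519, 0.324) m/s.
Speed = |(-4.519, 0.324)| = 4.531 m/s.

4.53 m/s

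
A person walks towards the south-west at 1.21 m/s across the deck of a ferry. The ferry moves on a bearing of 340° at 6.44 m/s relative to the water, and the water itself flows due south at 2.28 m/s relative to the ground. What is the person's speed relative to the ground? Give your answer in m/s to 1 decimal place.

4.2 m/s

In east/north components (m/s): person relative to ferry = (-0.856, -0.856); ferry relative to water = (-2.203, 6.052); water relative to ground = (0.000, -2.280).
Sum = (-3.058, 2.916) m/s.
Speed = |(-3.058, 2.916)| = 4.226 m/s.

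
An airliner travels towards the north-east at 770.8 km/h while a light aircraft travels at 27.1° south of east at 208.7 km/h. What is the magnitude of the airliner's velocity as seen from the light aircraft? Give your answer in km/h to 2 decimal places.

Taking east as x and north as y: airliner velocity = (545.038, 545.038) km/h; light aircraft velocity = (185.787, -95.072) km/h.
Velocity of airliner relative to light aircraft = (545.038, 545.038) − (185.787, -95.072) = (359.250, 640.110) km/h.
Magnitude = |(359.250, 640.110)| = 734.031 km/h.

734.03 km/h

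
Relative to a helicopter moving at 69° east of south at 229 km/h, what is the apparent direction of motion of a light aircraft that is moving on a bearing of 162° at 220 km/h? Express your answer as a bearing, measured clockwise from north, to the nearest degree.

Taking east as x and north as y: light aircraft velocity = (67.984, -209.232) km/h; helicopter velocity = (213.790, -82.066) km/h.
Velocity of light aircraft relative to helicopter = (67.984, -209.232) − (213.790, -82.066) = (-145.806, -127.166) km/h.
Bearing = atan2(-145.81, -127.17) = 228.91° clockwise from north.

229°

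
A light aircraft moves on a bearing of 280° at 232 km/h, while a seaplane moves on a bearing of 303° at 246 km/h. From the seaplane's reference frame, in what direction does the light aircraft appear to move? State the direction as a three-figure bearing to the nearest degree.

193°

Taking east as x and north as y: light aircraft velocity = (-228.475, 40.286) km/h; seaplane velocity = (-206.313, 133.981) km/h.
Velocity of light aircraft relative to seaplane = (-228.475, 40.286) − (-206.313, 133.981) = (-22.162, -93.695) km/h.
Bearing = atan2(-22.16, -93.69) = 193.31° clockwise from north.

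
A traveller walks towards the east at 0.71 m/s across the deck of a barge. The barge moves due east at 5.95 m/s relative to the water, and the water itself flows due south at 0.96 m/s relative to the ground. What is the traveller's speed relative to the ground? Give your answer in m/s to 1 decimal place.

6.7 m/s

In east/north components (m/s): traveller relative to barge = (0.710, 0.000); barge relative to water = (5.950, 0.000); water relative to ground = (0.000, -0.960).
Sum = (6.660, -0.960) m/s.
Speed = |(6.660, -0.960)| = 6.729 m/s.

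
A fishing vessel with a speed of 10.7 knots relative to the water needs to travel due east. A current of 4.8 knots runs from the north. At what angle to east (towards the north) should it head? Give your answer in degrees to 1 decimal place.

26.7°

The current pushes perpendicular to the desired track; the heading must have a component into the current equal to 4.8 knots: 10.7 sin θ = 4.8.
sin θ = 0.4486, so θ = 26.654°.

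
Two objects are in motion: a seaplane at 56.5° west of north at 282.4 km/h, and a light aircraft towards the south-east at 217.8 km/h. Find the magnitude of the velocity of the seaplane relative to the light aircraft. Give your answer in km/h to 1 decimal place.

497.7 km/h

Taking east as x and north as y: seaplane velocity = (-235.489, 155.867) km/h; light aircraft velocity = (154.008, -154.008) km/h.
Velocity of seaplane relative to light aircraft = (-235.489, 155.867) − (154.008, -154.008) = (-389.497, 309.875) km/h.
Magnitude = |(-389.497, 309.875)| = 497.725 km/h.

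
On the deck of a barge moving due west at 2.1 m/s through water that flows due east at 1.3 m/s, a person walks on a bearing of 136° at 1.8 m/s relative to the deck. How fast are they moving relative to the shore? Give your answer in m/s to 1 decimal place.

In east/north components (m/s): person relative to barge = (1.250, -1.295); barge relative to water = (-2.100, 0.000); water relative to ground = (1.300, 0.000).
Sum = (0.450, -1.295) m/s.
Speed = |(0.450, -1.295)| = 1.371 m/s.

1.4 m/s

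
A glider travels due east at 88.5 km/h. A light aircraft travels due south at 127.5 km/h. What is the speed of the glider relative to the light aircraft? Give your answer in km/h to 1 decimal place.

155.2 km/h

Taking east as x and north as y: glider velocity = (88.500, 0.000) km/h; light aircraft velocity = (0.000, -127.500) km/h.
Velocity of glider relative to light aircraft = (88.500, 0.000) − (0.000, -127.500) = (88.500, 127.500) km/h.
Magnitude = |(88.500, 127.500)| = 155.205 km/h.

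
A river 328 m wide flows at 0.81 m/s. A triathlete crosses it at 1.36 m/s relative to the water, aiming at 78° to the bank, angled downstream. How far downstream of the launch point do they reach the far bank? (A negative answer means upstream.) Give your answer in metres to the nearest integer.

Perpendicular speed = 1.330 m/s; crossing time = 328 / 1.330 = 246.564 s.
Net downstream speed = 1.093 m/s.
Drift = 1.093 × 246.564 = 269.436 m (downstream).

269 m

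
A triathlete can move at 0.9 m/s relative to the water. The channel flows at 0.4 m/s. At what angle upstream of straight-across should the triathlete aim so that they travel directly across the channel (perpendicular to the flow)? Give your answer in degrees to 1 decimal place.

To cancel the current, the upstream component of the triathlete's velocity must equal the flow: 0.9 sin θ = 0.4.
sin θ = 0.4 / 0.9 = 0.4444.
θ = arcsin(0.4444) = 26.388°.

26.4°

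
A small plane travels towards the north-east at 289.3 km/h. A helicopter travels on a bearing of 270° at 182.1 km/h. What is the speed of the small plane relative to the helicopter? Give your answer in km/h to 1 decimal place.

Taking east as x and north as y: small plane velocity = (204.566, 204.566) km/h; helicopter velocity = (-182.100, 0.000) km/h.
Velocity of small plane relative to helicopter = (204.566, 204.566) − (-182.100, 0.000) = (386.666, 204.566) km/h.
Magnitude = |(386.666, 204.566)| = 437.445 km/h.

437.4 km/h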